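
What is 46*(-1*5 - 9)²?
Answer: 9016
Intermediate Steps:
46*(-1*5 - 9)² = 46*(-5 - 9)² = 46*(-14)² = 46*196 = 9016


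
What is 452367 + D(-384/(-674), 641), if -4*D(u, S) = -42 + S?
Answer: 1808869/4 ≈ 4.5222e+5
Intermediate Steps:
D(u, S) = 21/2 - S/4 (D(u, S) = -(-42 + S)/4 = 21/2 - S/4)
452367 + D(-384/(-674), 641) = 452367 + (21/2 - ¼*641) = 452367 + (21/2 - 641/4) = 452367 - 599/4 = 1808869/4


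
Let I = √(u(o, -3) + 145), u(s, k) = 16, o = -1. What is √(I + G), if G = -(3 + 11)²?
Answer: √(-196 + √161) ≈ 13.539*I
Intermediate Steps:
I = √161 (I = √(16 + 145) = √161 ≈ 12.689)
G = -196 (G = -1*14² = -1*196 = -196)
√(I + G) = √(√161 - 196) = √(-196 + √161)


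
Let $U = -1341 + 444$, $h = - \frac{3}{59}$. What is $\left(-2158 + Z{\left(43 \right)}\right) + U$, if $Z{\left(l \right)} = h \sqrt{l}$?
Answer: $-3055 - \frac{3 \sqrt{43}}{59} \approx -3055.3$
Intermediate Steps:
$h = - \frac{3}{59}$ ($h = \left(-3\right) \frac{1}{59} = - \frac{3}{59} \approx -0.050847$)
$U = -897$
$Z{\left(l \right)} = - \frac{3 \sqrt{l}}{59}$
$\left(-2158 + Z{\left(43 \right)}\right) + U = \left(-2158 - \frac{3 \sqrt{43}}{59}\right) - 897 = -3055 - \frac{3 \sqrt{43}}{59}$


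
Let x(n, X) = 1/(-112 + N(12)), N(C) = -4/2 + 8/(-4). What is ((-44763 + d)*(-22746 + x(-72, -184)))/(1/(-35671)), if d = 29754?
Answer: -1412635873184943/116 ≈ -1.2178e+13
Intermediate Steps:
N(C) = -4 (N(C) = -4*½ + 8*(-¼) = -2 - 2 = -4)
x(n, X) = -1/116 (x(n, X) = 1/(-112 - 4) = 1/(-116) = -1/116)
((-44763 + d)*(-22746 + x(-72, -184)))/(1/(-35671)) = ((-44763 + 29754)*(-22746 - 1/116))/(1/(-35671)) = (-15009*(-2638537/116))/(-1/35671) = (39601801833/116)*(-35671) = -1412635873184943/116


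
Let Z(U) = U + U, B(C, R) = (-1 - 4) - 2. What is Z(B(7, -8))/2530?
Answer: -7/1265 ≈ -0.0055336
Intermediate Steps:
B(C, R) = -7 (B(C, R) = -5 - 2 = -7)
Z(U) = 2*U
Z(B(7, -8))/2530 = (2*(-7))/2530 = -14*1/2530 = -7/1265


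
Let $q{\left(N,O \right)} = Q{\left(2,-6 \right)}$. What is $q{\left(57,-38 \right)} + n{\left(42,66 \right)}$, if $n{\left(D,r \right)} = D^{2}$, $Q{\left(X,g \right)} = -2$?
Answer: $1762$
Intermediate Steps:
$q{\left(N,O \right)} = -2$
$q{\left(57,-38 \right)} + n{\left(42,66 \right)} = -2 + 42^{2} = -2 + 1764 = 1762$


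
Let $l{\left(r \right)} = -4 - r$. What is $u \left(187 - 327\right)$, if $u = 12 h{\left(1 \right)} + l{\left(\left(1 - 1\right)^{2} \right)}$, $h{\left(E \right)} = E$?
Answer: $-1120$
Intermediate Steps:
$u = 8$ ($u = 12 \cdot 1 - \left(4 + \left(1 - 1\right)^{2}\right) = 12 - 4 = 8$)
$u \left(187 - 327\right) = 8 \left(187 - 327\right) = 8 \left(-140\right) = -1120$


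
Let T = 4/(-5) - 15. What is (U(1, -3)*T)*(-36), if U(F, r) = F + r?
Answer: -5688/5 ≈ -1137.6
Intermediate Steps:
T = -79/5 (T = 4*(-⅕) - 15 = -⅘ - 15 = -79/5 ≈ -15.800)
(U(1, -3)*T)*(-36) = ((1 - 3)*(-79/5))*(-36) = -2*(-79/5)*(-36) = (158/5)*(-36) = -5688/5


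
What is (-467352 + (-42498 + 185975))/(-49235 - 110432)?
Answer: 323875/159667 ≈ 2.0284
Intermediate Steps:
(-467352 + (-42498 + 185975))/(-49235 - 110432) = (-467352 + 143477)/(-159667) = -323875*(-1/159667) = 323875/159667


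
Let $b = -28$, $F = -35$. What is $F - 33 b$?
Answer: $889$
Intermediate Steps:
$F - 33 b = -35 - -924 = -35 + 924 = 889$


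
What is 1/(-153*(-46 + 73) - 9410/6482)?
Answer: -3241/13393276 ≈ -0.00024199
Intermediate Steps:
1/(-153*(-46 + 73) - 9410/6482) = 1/(-153*27 - 9410*1/6482) = 1/(-4131 - 4705/3241) = 1/(-13393276/3241) = -3241/13393276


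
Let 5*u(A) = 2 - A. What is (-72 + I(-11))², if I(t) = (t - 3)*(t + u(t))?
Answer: 51984/25 ≈ 2079.4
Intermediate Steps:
u(A) = ⅖ - A/5 (u(A) = (2 - A)/5 = ⅖ - A/5)
I(t) = (-3 + t)*(⅖ + 4*t/5) (I(t) = (t - 3)*(t + (⅖ - t/5)) = (-3 + t)*(⅖ + 4*t/5))
(-72 + I(-11))² = (-72 + (-6/5 - 2*(-11) + (⅘)*(-11)²))² = (-72 + (-6/5 + 22 + (⅘)*121))² = (-72 + (-6/5 + 22 + 484/5))² = (-72 + 588/5)² = (228/5)² = 51984/25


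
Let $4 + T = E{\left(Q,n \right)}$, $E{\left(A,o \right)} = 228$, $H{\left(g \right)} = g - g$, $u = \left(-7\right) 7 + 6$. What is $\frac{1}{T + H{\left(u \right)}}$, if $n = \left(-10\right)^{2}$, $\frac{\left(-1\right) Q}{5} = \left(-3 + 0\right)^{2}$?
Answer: $\frac{1}{224} \approx 0.0044643$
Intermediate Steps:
$Q = -45$ ($Q = - 5 \left(-3 + 0\right)^{2} = - 5 \left(-3\right)^{2} = \left(-5\right) 9 = -45$)
$n = 100$
$u = -43$ ($u = -49 + 6 = -43$)
$H{\left(g \right)} = 0$
$T = 224$ ($T = -4 + 228 = 224$)
$\frac{1}{T + H{\left(u \right)}} = \frac{1}{224 + 0} = \frac{1}{224}$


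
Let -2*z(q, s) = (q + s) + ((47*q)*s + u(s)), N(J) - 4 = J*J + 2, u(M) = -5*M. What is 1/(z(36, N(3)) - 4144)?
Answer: -1/16822 ≈ -5.9446e-5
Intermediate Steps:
N(J) = 6 + J² (N(J) = 4 + (J*J + 2) = 4 + (J² + 2) = 4 + (2 + J²) = 6 + J²)
z(q, s) = 2*s - q/2 - 47*q*s/2 (z(q, s) = -((q + s) + ((47*q)*s - 5*s))/2 = -((q + s) + (47*q*s - 5*s))/2 = -((q + s) + (-5*s + 47*q*s))/2 = -(q - 4*s + 47*q*s)/2 = 2*s - q/2 - 47*q*s/2)
1/(z(36, N(3)) - 4144) = 1/((2*(6 + 3²) - ½*36 - 47/2*36*(6 + 3²)) - 4144) = 1/((2*(6 + 9) - 18 - 47/2*36*(6 + 9)) - 4144) = 1/((2*15 - 18 - 47/2*36*15) - 4144) = 1/((30 - 18 - 12690) - 4144) = 1/(-12678 - 4144) = 1/(-16822) = -1/16822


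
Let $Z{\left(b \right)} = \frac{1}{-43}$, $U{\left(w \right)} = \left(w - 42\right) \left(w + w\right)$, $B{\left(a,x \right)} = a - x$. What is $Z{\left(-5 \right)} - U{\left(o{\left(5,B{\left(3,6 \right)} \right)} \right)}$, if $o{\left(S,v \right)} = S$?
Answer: $\frac{15909}{43} \approx 369.98$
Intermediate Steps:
$U{\left(w \right)} = 2 w \left(-42 + w\right)$ ($U{\left(w \right)} = \left(-42 + w\right) 2 w = 2 w \left(-42 + w\right)$)
$Z{\left(b \right)} = - \frac{1}{43}$
$Z{\left(-5 \right)} - U{\left(o{\left(5,B{\left(3,6 \right)} \right)} \right)} = - \frac{1}{43} - 2 \cdot 5 \left(-42 + 5\right) = - \frac{1}{43} - 2 \cdot 5 \left(-37\right) = - \frac{1}{43} - -370 = - \frac{1}{43} + 370 = \frac{15909}{43}$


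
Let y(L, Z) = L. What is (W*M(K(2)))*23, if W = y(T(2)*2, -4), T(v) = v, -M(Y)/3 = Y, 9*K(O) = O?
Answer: -184/3 ≈ -61.333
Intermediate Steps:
K(O) = O/9
M(Y) = -3*Y
W = 4 (W = 2*2 = 4)
(W*M(K(2)))*23 = (4*(-2/3))*23 = (4*(-3*2/9))*23 = (4*(-⅔))*23 = -8/3*23 = -184/3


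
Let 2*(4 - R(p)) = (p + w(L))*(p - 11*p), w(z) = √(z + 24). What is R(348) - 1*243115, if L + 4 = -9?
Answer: 362409 + 1740*√11 ≈ 3.6818e+5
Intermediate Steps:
L = -13 (L = -4 - 9 = -13)
w(z) = √(24 + z)
R(p) = 4 + 5*p*(p + √11) (R(p) = 4 - (p + √(24 - 13))*(p - 11*p)/2 = 4 - (p + √11)*(-10*p)/2 = 4 - (-5)*p*(p + √11) = 4 + 5*p*(p + √11))
R(348) - 1*243115 = (4 + 5*348² + 5*348*√11) - 1*243115 = (4 + 5*121104 + 1740*√11) - 243115 = (4 + 605520 + 1740*√11) - 243115 = (605524 + 1740*√11) - 243115 = 362409 + 1740*√11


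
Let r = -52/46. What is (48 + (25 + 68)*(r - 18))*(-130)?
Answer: 5176080/23 ≈ 2.2505e+5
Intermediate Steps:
r = -26/23 (r = -52*1/46 = -26/23 ≈ -1.1304)
(48 + (25 + 68)*(r - 18))*(-130) = (48 + (25 + 68)*(-26/23 - 18))*(-130) = (48 + 93*(-440/23))*(-130) = (48 - 40920/23)*(-130) = -39816/23*(-130) = 5176080/23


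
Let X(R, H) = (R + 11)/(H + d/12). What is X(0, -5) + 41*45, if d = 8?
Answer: 23952/13 ≈ 1842.5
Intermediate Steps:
X(R, H) = (11 + R)/(2/3 + H) (X(R, H) = (R + 11)/(H + 8/12) = (11 + R)/(H + 8*(1/12)) = (11 + R)/(H + 2/3) = (11 + R)/(2/3 + H))
X(0, -5) + 41*45 = 3*(11 + 0)/(2 + 3*(-5)) + 41*45 = 3*11/(2 - 15) + 1845 = 3*11/(-13) + 1845 = 3*(-1/13)*11 + 1845 = -33/13 + 1845 = 23952/13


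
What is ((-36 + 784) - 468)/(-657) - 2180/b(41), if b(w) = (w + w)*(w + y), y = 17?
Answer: -690985/781173 ≈ -0.88455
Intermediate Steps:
b(w) = 2*w*(17 + w) (b(w) = (w + w)*(w + 17) = (2*w)*(17 + w) = 2*w*(17 + w))
((-36 + 784) - 468)/(-657) - 2180/b(41) = ((-36 + 784) - 468)/(-657) - 2180*1/(82*(17 + 41)) = (748 - 468)*(-1/657) - 2180/(2*41*58) = 280*(-1/657) - 2180/4756 = -280/657 - 2180*1/4756 = -280/657 - 545/1189 = -690985/781173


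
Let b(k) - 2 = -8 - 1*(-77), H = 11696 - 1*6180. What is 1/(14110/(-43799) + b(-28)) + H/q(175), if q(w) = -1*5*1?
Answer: -17075215409/15478095 ≈ -1103.2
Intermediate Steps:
q(w) = -5 (q(w) = -5*1 = -5)
H = 5516 (H = 11696 - 6180 = 5516)
b(k) = 71 (b(k) = 2 + (-8 - 1*(-77)) = 2 + (-8 + 77) = 2 + 69 = 71)
1/(14110/(-43799) + b(-28)) + H/q(175) = 1/(14110/(-43799) + 71) + 5516/(-5) = 1/(14110*(-1/43799) + 71) + 5516*(-⅕) = 1/(-14110/43799 + 71) - 5516/5 = 1/(3095619/43799) - 5516/5 = 43799/3095619 - 5516/5 = -17075215409/15478095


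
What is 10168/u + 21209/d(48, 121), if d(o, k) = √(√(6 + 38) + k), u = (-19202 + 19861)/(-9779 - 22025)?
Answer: -323383072/659 + 21209/√(121 + 2*√11) ≈ -4.8884e+5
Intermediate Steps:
u = -659/31804 (u = 659/(-31804) = 659*(-1/31804) = -659/31804 ≈ -0.020721)
d(o, k) = √(k + 2*√11) (d(o, k) = √(√44 + k) = √(2*√11 + k) = √(k + 2*√11))
10168/u + 21209/d(48, 121) = 10168/(-659/31804) + 21209/(√(121 + 2*√11)) = 10168*(-31804/659) + 21209/√(121 + 2*√11) = -323383072/659 + 21209/√(121 + 2*√11)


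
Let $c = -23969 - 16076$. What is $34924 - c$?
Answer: $74969$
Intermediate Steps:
$c = -40045$ ($c = -23969 - 16076 = -40045$)
$34924 - c = 34924 - -40045 = 34924 + 40045 = 74969$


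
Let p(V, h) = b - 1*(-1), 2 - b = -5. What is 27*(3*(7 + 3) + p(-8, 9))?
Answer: 1026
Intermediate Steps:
b = 7 (b = 2 - 1*(-5) = 2 + 5 = 7)
p(V, h) = 8 (p(V, h) = 7 - 1*(-1) = 7 + 1 = 8)
27*(3*(7 + 3) + p(-8, 9)) = 27*(3*(7 + 3) + 8) = 27*(3*10 + 8) = 27*(30 + 8) = 27*38 = 1026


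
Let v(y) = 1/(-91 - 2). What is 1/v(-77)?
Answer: -93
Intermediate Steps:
v(y) = -1/93 (v(y) = 1/(-93) = -1/93)
1/v(-77) = 1/(-1/93) = -93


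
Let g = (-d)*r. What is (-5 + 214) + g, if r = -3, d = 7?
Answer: 230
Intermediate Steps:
g = 21 (g = -1*7*(-3) = -7*(-3) = 21)
(-5 + 214) + g = (-5 + 214) + 21 = 209 + 21 = 230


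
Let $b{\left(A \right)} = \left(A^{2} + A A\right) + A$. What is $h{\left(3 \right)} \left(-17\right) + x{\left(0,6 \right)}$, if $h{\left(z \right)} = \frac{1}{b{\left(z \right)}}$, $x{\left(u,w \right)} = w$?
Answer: $\frac{109}{21} \approx 5.1905$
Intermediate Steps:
$b{\left(A \right)} = A + 2 A^{2}$ ($b{\left(A \right)} = \left(A^{2} + A^{2}\right) + A = 2 A^{2} + A = A + 2 A^{2}$)
$h{\left(z \right)} = \frac{1}{z \left(1 + 2 z\right)}$
$h{\left(3 \right)} \left(-17\right) + x{\left(0,6 \right)} = \frac{1}{3 \left(1 + 2 \cdot 3\right)} \left(-17\right) + 6 = \frac{1}{3 \left(1 + 6\right)} \left(-17\right) + 6 = \frac{1}{3 \cdot 7} \left(-17\right) + 6 = \frac{1}{3} \cdot \frac{1}{7} \left(-17\right) + 6 = \frac{1}{21} \left(-17\right) + 6 = - \frac{17}{21} + 6 = \frac{109}{21}$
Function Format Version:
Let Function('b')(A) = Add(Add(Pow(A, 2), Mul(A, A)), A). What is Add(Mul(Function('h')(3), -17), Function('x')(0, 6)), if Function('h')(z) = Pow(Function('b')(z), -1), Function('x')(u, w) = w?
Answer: Rational(109, 21) ≈ 5.1905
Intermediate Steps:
Function('b')(A) = Add(A, Mul(2, Pow(A, 2))) (Function('b')(A) = Add(Add(Pow(A, 2), Pow(A, 2)), A) = Add(Mul(2, Pow(A, 2)), A) = Add(A, Mul(2, Pow(A, 2))))
Function('h')(z) = Mul(Pow(z, -1), Pow(Add(1, Mul(2, z)), -1)) (Function('h')(z) = Pow(Mul(z, Add(1, Mul(2, z))), -1) = Mul(Pow(z, -1), Pow(Add(1, Mul(2, z)), -1)))
Add(Mul(Function('h')(3), -17), Function('x')(0, 6)) = Add(Mul(Mul(Pow(3, -1), Pow(Add(1, Mul(2, 3)), -1)), -17), 6) = Add(Mul(Mul(Rational(1, 3), Pow(Add(1, 6), -1)), -17), 6) = Add(Mul(Mul(Rational(1, 3), Pow(7, -1)), -17), 6) = Add(Mul(Mul(Rational(1, 3), Rational(1, 7)), -17), 6) = Add(Mul(Rational(1, 21), -17), 6) = Add(Rational(-17, 21), 6) = Rational(109, 21)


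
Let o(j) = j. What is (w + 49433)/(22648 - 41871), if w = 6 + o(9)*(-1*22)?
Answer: -49241/19223 ≈ -2.5616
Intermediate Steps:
w = -192 (w = 6 + 9*(-1*22) = 6 + 9*(-22) = 6 - 198 = -192)
(w + 49433)/(22648 - 41871) = (-192 + 49433)/(22648 - 41871) = 49241/(-19223) = 49241*(-1/19223) = -49241/19223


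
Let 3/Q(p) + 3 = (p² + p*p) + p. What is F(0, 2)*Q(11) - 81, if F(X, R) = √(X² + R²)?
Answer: -10122/125 ≈ -80.976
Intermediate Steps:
Q(p) = 3/(-3 + p + 2*p²) (Q(p) = 3/(-3 + ((p² + p*p) + p)) = 3/(-3 + ((p² + p²) + p)) = 3/(-3 + (2*p² + p)) = 3/(-3 + (p + 2*p²)) = 3/(-3 + p + 2*p²))
F(X, R) = √(R² + X²)
F(0, 2)*Q(11) - 81 = √(2² + 0²)*(3/(-3 + 11 + 2*11²)) - 81 = √(4 + 0)*(3/(-3 + 11 + 2*121)) - 81 = √4*(3/(-3 + 11 + 242)) - 81 = 2*(3/250) - 81 = 3/125 - 81 = -10122/125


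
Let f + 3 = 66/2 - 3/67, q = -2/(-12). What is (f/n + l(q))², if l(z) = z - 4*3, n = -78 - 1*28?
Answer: 16659323041/113486409 ≈ 146.80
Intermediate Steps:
q = ⅙ (q = -2*(-1/12) = ⅙ ≈ 0.16667)
f = 2007/67 (f = -3 + (66/2 - 3/67) = -3 + (66*(½) - 3*1/67) = -3 + (33 - 3/67) = -3 + 2208/67 = 2007/67 ≈ 29.955)
n = -106 (n = -78 - 28 = -106)
l(z) = -12 + z (l(z) = z - 12 = -12 + z)
(f/n + l(q))² = ((2007/67)/(-106) + (-12 + ⅙))² = ((2007/67)*(-1/106) - 71/6)² = (-2007/7102 - 71/6)² = (-129071/10653)² = 16659323041/113486409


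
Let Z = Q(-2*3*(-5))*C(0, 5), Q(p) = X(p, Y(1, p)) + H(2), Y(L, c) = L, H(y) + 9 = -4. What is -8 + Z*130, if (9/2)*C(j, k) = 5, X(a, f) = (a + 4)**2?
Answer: 165092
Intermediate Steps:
H(y) = -13 (H(y) = -9 - 4 = -13)
X(a, f) = (4 + a)**2
C(j, k) = 10/9 (C(j, k) = (2/9)*5 = 10/9)
Q(p) = -13 + (4 + p)**2 (Q(p) = (4 + p)**2 - 13 = -13 + (4 + p)**2)
Z = 1270 (Z = (-13 + (4 - 2*3*(-5))**2)*(10/9) = (-13 + (4 - 6*(-5))**2)*(10/9) = (-13 + (4 + 30)**2)*(10/9) = (-13 + 34**2)*(10/9) = (-13 + 1156)*(10/9) = 1143*(10/9) = 1270)
-8 + Z*130 = -8 + 1270*130 = -8 + 165100 = 165092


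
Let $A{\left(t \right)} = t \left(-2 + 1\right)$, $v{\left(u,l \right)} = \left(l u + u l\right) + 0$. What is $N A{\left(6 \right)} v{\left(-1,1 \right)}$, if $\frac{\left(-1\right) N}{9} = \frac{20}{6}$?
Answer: $-360$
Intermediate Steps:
$v{\left(u,l \right)} = 2 l u$ ($v{\left(u,l \right)} = \left(l u + l u\right) + 0 = 2 l u + 0 = 2 l u$)
$A{\left(t \right)} = - t$ ($A{\left(t \right)} = t \left(-1\right) = - t$)
$N = -30$ ($N = - 9 \cdot \frac{20}{6} = - 9 \cdot 20 \cdot \frac{1}{6} = \left(-9\right) \frac{10}{3} = -30$)
$N A{\left(6 \right)} v{\left(-1,1 \right)} = - 30 \left(\left(-1\right) 6\right) 2 \cdot 1 \left(-1\right) = \left(-30\right) \left(-6\right) \left(-2\right) = 180 \left(-2\right) = -360$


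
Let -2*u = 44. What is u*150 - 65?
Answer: -3365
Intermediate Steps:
u = -22 (u = -½*44 = -22)
u*150 - 65 = -22*150 - 65 = -3300 - 65 = -3365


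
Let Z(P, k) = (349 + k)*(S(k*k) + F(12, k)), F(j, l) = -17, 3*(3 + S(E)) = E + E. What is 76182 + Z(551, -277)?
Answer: 3757734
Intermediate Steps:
S(E) = -3 + 2*E/3 (S(E) = -3 + (E + E)/3 = -3 + (2*E)/3 = -3 + 2*E/3)
Z(P, k) = (-20 + 2*k²/3)*(349 + k) (Z(P, k) = (349 + k)*((-3 + 2*(k*k)/3) - 17) = (349 + k)*((-3 + 2*k²/3) - 17) = (349 + k)*(-20 + 2*k²/3) = (-20 + 2*k²/3)*(349 + k))
76182 + Z(551, -277) = 76182 + (-6980 - 20*(-277) + (⅔)*(-277)³ + (698/3)*(-277)²) = 76182 + (-6980 + 5540 + (⅔)*(-21253933) + (698/3)*76729) = 76182 + (-6980 + 5540 - 42507866/3 + 53556842/3) = 76182 + 3681552 = 3757734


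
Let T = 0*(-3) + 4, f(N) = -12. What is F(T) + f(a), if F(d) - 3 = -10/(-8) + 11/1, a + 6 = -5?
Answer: 13/4 ≈ 3.2500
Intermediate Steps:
a = -11 (a = -6 - 5 = -11)
T = 4 (T = 0 + 4 = 4)
F(d) = 61/4 (F(d) = 3 + (-10/(-8) + 11/1) = 3 + (-10*(-1/8) + 11*1) = 3 + (5/4 + 11) = 3 + 49/4 = 61/4)
F(T) + f(a) = 61/4 - 12 = 13/4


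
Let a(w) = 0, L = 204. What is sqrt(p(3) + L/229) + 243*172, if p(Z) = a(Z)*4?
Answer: 41796 + 2*sqrt(11679)/229 ≈ 41797.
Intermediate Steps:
p(Z) = 0 (p(Z) = 0*4 = 0)
sqrt(p(3) + L/229) + 243*172 = sqrt(0 + 204/229) + 243*172 = sqrt(0 + 204*(1/229)) + 41796 = sqrt(0 + 204/229) + 41796 = sqrt(204/229) + 41796 = 2*sqrt(11679)/229 + 41796 = 41796 + 2*sqrt(11679)/229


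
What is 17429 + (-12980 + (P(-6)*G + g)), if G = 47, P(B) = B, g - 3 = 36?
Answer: 4206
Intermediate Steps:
g = 39 (g = 3 + 36 = 39)
17429 + (-12980 + (P(-6)*G + g)) = 17429 + (-12980 + (-6*47 + 39)) = 17429 + (-12980 + (-282 + 39)) = 17429 + (-12980 - 243) = 17429 - 13223 = 4206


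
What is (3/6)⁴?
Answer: 1/16 ≈ 0.062500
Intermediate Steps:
(3/6)⁴ = (3*(⅙))⁴ = (½)⁴ = 1/16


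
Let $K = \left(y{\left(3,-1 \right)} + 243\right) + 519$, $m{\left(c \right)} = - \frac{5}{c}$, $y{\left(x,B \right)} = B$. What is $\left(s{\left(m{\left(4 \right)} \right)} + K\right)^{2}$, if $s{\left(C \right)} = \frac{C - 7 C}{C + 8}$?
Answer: $\frac{47045881}{81} \approx 5.8081 \cdot 10^{5}$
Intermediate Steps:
$K = 761$ ($K = \left(-1 + 243\right) + 519 = 242 + 519 = 761$)
$s{\left(C \right)} = - \frac{6 C}{8 + C}$ ($s{\left(C \right)} = \frac{\left(-6\right) C}{8 + C} = - \frac{6 C}{8 + C}$)
$\left(s{\left(m{\left(4 \right)} \right)} + K\right)^{2} = \left(- \frac{6 \left(- \frac{5}{4}\right)}{8 - \frac{5}{4}} + 761\right)^{2} = \left(- \frac{6 \left(\left(-5\right) \frac{1}{4}\right)}{8 - \frac{5}{4}} + 761\right)^{2} = \left(\left(-6\right) \left(- \frac{5}{4}\right) \frac{1}{8 - \frac{5}{4}} + 761\right)^{2} = \left(\left(-6\right) \left(- \frac{5}{4}\right) \frac{1}{\frac{27}{4}} + 761\right)^{2} = \left(\left(-6\right) \left(- \frac{5}{4}\right) \frac{4}{27} + 761\right)^{2} = \left(\frac{10}{9} + 761\right)^{2} = \left(\frac{6859}{9}\right)^{2} = \frac{47045881}{81}$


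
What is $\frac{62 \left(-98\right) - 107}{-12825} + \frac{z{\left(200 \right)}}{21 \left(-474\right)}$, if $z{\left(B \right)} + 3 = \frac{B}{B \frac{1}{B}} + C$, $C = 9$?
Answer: $\frac{1090808}{2364075} \approx 0.46141$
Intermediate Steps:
$z{\left(B \right)} = 6 + B$ ($z{\left(B \right)} = -3 + \left(\frac{B}{B \frac{1}{B}} + 9\right) = -3 + \left(\frac{B}{1} + 9\right) = -3 + \left(1 B + 9\right) = -3 + \left(B + 9\right) = -3 + \left(9 + B\right) = 6 + B$)
$\frac{62 \left(-98\right) - 107}{-12825} + \frac{z{\left(200 \right)}}{21 \left(-474\right)} = \frac{62 \left(-98\right) - 107}{-12825} + \frac{6 + 200}{21 \left(-474\right)} = \left(-6076 - 107\right) \left(- \frac{1}{12825}\right) + \frac{206}{-9954} = \left(-6183\right) \left(- \frac{1}{12825}\right) + 206 \left(- \frac{1}{9954}\right) = \frac{229}{475} - \frac{103}{4977} = \frac{1090808}{2364075}$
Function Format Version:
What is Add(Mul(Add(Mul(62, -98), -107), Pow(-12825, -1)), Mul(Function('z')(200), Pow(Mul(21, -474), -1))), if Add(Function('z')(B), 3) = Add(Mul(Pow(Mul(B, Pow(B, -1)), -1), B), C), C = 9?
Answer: Rational(1090808, 2364075) ≈ 0.46141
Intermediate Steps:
Function('z')(B) = Add(6, B) (Function('z')(B) = Add(-3, Add(Mul(Pow(Mul(B, Pow(B, -1)), -1), B), 9)) = Add(-3, Add(Mul(Pow(1, -1), B), 9)) = Add(-3, Add(Mul(1, B), 9)) = Add(-3, Add(B, 9)) = Add(-3, Add(9, B)) = Add(6, B))
Add(Mul(Add(Mul(62, -98), -107), Pow(-12825, -1)), Mul(Function('z')(200), Pow(Mul(21, -474), -1))) = Add(Mul(Add(Mul(62, -98), -107), Pow(-12825, -1)), Mul(Add(6, 200), Pow(Mul(21, -474), -1))) = Add(Mul(Add(-6076, -107), Rational(-1, 12825)), Mul(206, Pow(-9954, -1))) = Add(Mul(-6183, Rational(-1, 12825)), Mul(206, Rational(-1, 9954))) = Add(Rational(229, 475), Rational(-103, 4977)) = Rational(1090808, 2364075)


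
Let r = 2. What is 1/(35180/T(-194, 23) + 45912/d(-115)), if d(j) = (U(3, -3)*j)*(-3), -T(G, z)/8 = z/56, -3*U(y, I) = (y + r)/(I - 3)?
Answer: -575/5881028 ≈ -9.7772e-5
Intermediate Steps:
U(y, I) = -(2 + y)/(3*(-3 + I)) (U(y, I) = -(y + 2)/(3*(I - 3)) = -(2 + y)/(3*(-3 + I)))
T(G, z) = -z/7 (T(G, z) = -8*z/56 = -z/7)
d(j) = -5*j/6 (d(j) = (((-2 - 1*3)/(3*(-3 - 3)))*j)*(-3) = (((⅓)*(-2 - 3)/(-6))*j)*(-3) = (((⅓)*(-⅙)*(-5))*j)*(-3) = (5*j/18)*(-3) = -5*j/6)
1/(35180/T(-194, 23) + 45912/d(-115)) = 1/(35180/((-⅐*23)) + 45912/((-⅚*(-115)))) = 1/(35180/(-23/7) + 45912/(575/6)) = 1/(35180*(-7/23) + 45912*(6/575)) = 1/(-246260/23 + 275472/575) = 1/(-5881028/575) = -575/5881028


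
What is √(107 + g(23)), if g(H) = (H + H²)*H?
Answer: √12803 ≈ 113.15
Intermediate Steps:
g(H) = H*(H + H²)
√(107 + g(23)) = √(107 + 23²*(1 + 23)) = √(107 + 529*24) = √(107 + 12696) = √12803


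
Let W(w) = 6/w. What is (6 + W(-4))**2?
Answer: 81/4 ≈ 20.250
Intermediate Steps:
(6 + W(-4))**2 = (6 + 6/(-4))**2 = (6 + 6*(-1/4))**2 = (6 - 3/2)**2 = (9/2)**2 = 81/4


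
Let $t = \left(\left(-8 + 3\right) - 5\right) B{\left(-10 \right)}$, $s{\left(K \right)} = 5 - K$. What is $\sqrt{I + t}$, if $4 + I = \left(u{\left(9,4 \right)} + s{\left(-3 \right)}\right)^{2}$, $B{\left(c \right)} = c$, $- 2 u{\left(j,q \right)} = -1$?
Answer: $\frac{\sqrt{673}}{2} \approx 12.971$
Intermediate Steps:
$u{\left(j,q \right)} = \frac{1}{2}$ ($u{\left(j,q \right)} = \left(- \frac{1}{2}\right) \left(-1\right) = \frac{1}{2}$)
$t = 100$ ($t = \left(\left(-8 + 3\right) - 5\right) \left(-10\right) = \left(-5 - 5\right) \left(-10\right) = \left(-10\right) \left(-10\right) = 100$)
$I = \frac{273}{4}$ ($I = -4 + \left(\frac{1}{2} + \left(5 - -3\right)\right)^{2} = -4 + \left(\frac{1}{2} + \left(5 + 3\right)\right)^{2} = -4 + \left(\frac{1}{2} + 8\right)^{2} = -4 + \left(\frac{17}{2}\right)^{2} = -4 + \frac{289}{4} = \frac{273}{4} \approx 68.25$)
$\sqrt{I + t} = \sqrt{\frac{273}{4} + 100} = \sqrt{\frac{673}{4}} = \frac{\sqrt{673}}{2}$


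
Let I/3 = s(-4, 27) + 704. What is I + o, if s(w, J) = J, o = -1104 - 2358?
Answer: -1269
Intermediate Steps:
o = -3462
I = 2193 (I = 3*(27 + 704) = 3*731 = 2193)
I + o = 2193 - 3462 = -1269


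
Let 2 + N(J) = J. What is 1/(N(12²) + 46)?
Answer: 1/188 ≈ 0.0053191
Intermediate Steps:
N(J) = -2 + J
1/(N(12²) + 46) = 1/((-2 + 12²) + 46) = 1/((-2 + 144) + 46) = 1/(142 + 46) = 1/188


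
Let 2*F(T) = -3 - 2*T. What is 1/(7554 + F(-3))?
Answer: 2/15111 ≈ 0.00013235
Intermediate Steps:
F(T) = -3/2 - T (F(T) = (-3 - 2*T)/2 = -3/2 - T)
1/(7554 + F(-3)) = 1/(7554 + (-3/2 - 1*(-3))) = 1/(7554 + (-3/2 + 3)) = 1/(7554 + 3/2) = 1/(15111/2) = 2/15111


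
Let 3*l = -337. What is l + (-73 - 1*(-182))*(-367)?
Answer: -120346/3 ≈ -40115.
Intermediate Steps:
l = -337/3 (l = (⅓)*(-337) = -337/3 ≈ -112.33)
l + (-73 - 1*(-182))*(-367) = -337/3 + (-73 - 1*(-182))*(-367) = -337/3 + (-73 + 182)*(-367) = -337/3 + 109*(-367) = -337/3 - 40003 = -120346/3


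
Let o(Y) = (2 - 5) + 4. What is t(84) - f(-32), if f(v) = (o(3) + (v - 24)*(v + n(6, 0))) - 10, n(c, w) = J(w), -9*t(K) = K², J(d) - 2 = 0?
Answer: -2455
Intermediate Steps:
o(Y) = 1 (o(Y) = -3 + 4 = 1)
J(d) = 2 (J(d) = 2 + 0 = 2)
t(K) = -K²/9
n(c, w) = 2
f(v) = -9 + (-24 + v)*(2 + v) (f(v) = (1 + (v - 24)*(v + 2)) - 10 = (1 + (-24 + v)*(2 + v)) - 10 = -9 + (-24 + v)*(2 + v))
t(84) - f(-32) = -⅑*84² - (-57 + (-32)² - 22*(-32)) = -⅑*7056 - (-57 + 1024 + 704) = -784 - 1*1671 = -784 - 1671 = -2455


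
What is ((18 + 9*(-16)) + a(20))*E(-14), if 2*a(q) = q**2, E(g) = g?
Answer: -1036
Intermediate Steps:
a(q) = q**2/2
((18 + 9*(-16)) + a(20))*E(-14) = ((18 + 9*(-16)) + (1/2)*20**2)*(-14) = ((18 - 144) + (1/2)*400)*(-14) = (-126 + 200)*(-14) = 74*(-14) = -1036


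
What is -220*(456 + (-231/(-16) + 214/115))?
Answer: -9559319/92 ≈ -1.0391e+5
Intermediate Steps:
-220*(456 + (-231/(-16) + 214/115)) = -220*(456 + (-231*(-1/16) + 214*(1/115))) = -220*(456 + (231/16 + 214/115)) = -220*(456 + 29989/1840) = -220*869029/1840 = -9559319/92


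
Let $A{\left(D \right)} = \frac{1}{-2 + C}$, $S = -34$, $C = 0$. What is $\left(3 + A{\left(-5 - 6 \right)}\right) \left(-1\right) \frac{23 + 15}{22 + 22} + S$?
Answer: $- \frac{1591}{44} \approx -36.159$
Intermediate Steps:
$A{\left(D \right)} = - \frac{1}{2}$ ($A{\left(D \right)} = \frac{1}{-2 + 0} = \frac{1}{-2} = - \frac{1}{2}$)
$\left(3 + A{\left(-5 - 6 \right)}\right) \left(-1\right) \frac{23 + 15}{22 + 22} + S = \left(3 - \frac{1}{2}\right) \left(-1\right) \frac{23 + 15}{22 + 22} - 34 = \frac{5}{2} \left(-1\right) \frac{38}{44} - 34 = - \frac{5 \cdot 38 \cdot \frac{1}{44}}{2} - 34 = \left(- \frac{5}{2}\right) \frac{19}{22} - 34 = - \frac{95}{44} - 34 = - \frac{1591}{44}$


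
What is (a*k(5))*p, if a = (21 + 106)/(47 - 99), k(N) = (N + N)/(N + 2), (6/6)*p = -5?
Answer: 3175/182 ≈ 17.445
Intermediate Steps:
p = -5
k(N) = 2*N/(2 + N) (k(N) = (2*N)/(2 + N) = 2*N/(2 + N))
a = -127/52 (a = 127/(-52) = 127*(-1/52) = -127/52 ≈ -2.4423)
(a*k(5))*p = -127*5/(26*(2 + 5))*(-5) = -127*5/(26*7)*(-5) = -127/52*10/7*(-5) = -635/182*(-5) = 3175/182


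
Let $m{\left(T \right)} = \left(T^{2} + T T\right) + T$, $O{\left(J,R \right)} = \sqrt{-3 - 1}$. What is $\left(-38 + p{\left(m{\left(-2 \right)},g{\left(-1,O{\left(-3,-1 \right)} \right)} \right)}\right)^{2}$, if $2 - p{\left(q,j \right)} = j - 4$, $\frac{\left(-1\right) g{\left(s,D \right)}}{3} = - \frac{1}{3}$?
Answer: $1089$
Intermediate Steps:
$O{\left(J,R \right)} = 2 i$ ($O{\left(J,R \right)} = \sqrt{-4} = 2 i$)
$m{\left(T \right)} = T + 2 T^{2}$ ($m{\left(T \right)} = \left(T^{2} + T^{2}\right) + T = 2 T^{2} + T = T + 2 T^{2}$)
$g{\left(s,D \right)} = 1$ ($g{\left(s,D \right)} = - 3 \left(- \frac{1}{3}\right) = - 3 \left(\left(-1\right) \frac{1}{3}\right) = \left(-3\right) \left(- \frac{1}{3}\right) = 1$)
$p{\left(q,j \right)} = 6 - j$ ($p{\left(q,j \right)} = 2 - \left(j - 4\right) = 2 - \left(-4 + j\right) = 6 - j$)
$\left(-38 + p{\left(m{\left(-2 \right)},g{\left(-1,O{\left(-3,-1 \right)} \right)} \right)}\right)^{2} = \left(-38 + \left(6 - 1\right)\right)^{2} = \left(-38 + 5\right)^{2} = \left(-33\right)^{2} = 1089$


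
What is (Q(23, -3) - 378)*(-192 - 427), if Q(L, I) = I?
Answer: 235839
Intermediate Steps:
(Q(23, -3) - 378)*(-192 - 427) = (-3 - 378)*(-192 - 427) = -381*(-619) = 235839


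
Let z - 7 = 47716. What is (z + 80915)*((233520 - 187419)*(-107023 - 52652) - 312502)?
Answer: -946967309069926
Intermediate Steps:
z = 47723 (z = 7 + 47716 = 47723)
(z + 80915)*((233520 - 187419)*(-107023 - 52652) - 312502) = (47723 + 80915)*((233520 - 187419)*(-107023 - 52652) - 312502) = 128638*(46101*(-159675) - 312502) = 128638*(-7361177175 - 312502) = 128638*(-7361489677) = -946967309069926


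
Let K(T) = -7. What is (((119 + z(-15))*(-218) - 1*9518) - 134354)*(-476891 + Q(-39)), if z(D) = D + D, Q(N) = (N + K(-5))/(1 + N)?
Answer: 1479410366244/19 ≈ 7.7864e+10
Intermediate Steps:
Q(N) = (-7 + N)/(1 + N) (Q(N) = (N - 7)/(1 + N) = (-7 + N)/(1 + N))
z(D) = 2*D
(((119 + z(-15))*(-218) - 1*9518) - 134354)*(-476891 + Q(-39)) = (((119 + 2*(-15))*(-218) - 1*9518) - 134354)*(-476891 + (-7 - 39)/(1 - 39)) = (((119 - 30)*(-218) - 9518) - 134354)*(-476891 - 46/(-38)) = ((89*(-218) - 9518) - 134354)*(-476891 - 1/38*(-46)) = ((-19402 - 9518) - 134354)*(-476891 + 23/19) = (-28920 - 134354)*(-9060906/19) = -163274*(-9060906/19) = 1479410366244/19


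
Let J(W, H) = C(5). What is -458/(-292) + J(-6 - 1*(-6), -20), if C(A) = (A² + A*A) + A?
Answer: 8259/146 ≈ 56.568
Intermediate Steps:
C(A) = A + 2*A² (C(A) = (A² + A²) + A = 2*A² + A = A + 2*A²)
J(W, H) = 55 (J(W, H) = 5*(1 + 2*5) = 5*(1 + 10) = 5*11 = 55)
-458/(-292) + J(-6 - 1*(-6), -20) = -458/(-292) + 55 = -1/292*(-458) + 55 = 229/146 + 55 = 8259/146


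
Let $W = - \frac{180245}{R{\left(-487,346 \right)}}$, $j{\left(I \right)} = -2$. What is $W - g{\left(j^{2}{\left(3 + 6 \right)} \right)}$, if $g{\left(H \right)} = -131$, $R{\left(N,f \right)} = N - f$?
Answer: $\frac{289368}{833} \approx 347.38$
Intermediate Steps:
$W = \frac{180245}{833}$ ($W = - \frac{180245}{-487 - 346} = - \frac{180245}{-833} = \left(-180245\right) \left(- \frac{1}{833}\right) = \frac{180245}{833} \approx 216.38$)
$W - g{\left(j^{2}{\left(3 + 6 \right)} \right)} = \frac{180245}{833} - -131 = \frac{180245}{833} + 131 = \frac{289368}{833}$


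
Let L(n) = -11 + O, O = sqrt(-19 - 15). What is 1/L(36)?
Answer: -11/155 - I*sqrt(34)/155 ≈ -0.070968 - 0.037619*I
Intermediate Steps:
O = I*sqrt(34) (O = sqrt(-34) = I*sqrt(34) ≈ 5.8309*I)
L(n) = -11 + I*sqrt(34)
1/L(36) = 1/(-11 + I*sqrt(34))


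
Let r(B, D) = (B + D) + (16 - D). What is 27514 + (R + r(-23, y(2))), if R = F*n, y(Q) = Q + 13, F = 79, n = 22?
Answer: 29245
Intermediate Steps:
y(Q) = 13 + Q
R = 1738 (R = 79*22 = 1738)
r(B, D) = 16 + B
27514 + (R + r(-23, y(2))) = 27514 + (1738 + (16 - 23)) = 27514 + (1738 - 7) = 27514 + 1731 = 29245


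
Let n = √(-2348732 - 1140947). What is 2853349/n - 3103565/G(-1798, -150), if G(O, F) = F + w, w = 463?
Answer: -3103565/313 - 2853349*I*√3489679/3489679 ≈ -9915.5 - 1527.4*I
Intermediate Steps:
n = I*√3489679 (n = √(-3489679) = I*√3489679 ≈ 1868.1*I)
G(O, F) = 463 + F (G(O, F) = F + 463 = 463 + F)
2853349/n - 3103565/G(-1798, -150) = 2853349/((I*√3489679)) - 3103565/(463 - 150) = 2853349*(-I*√3489679/3489679) - 3103565/313 = -2853349*I*√3489679/3489679 - 3103565*1/313 = -2853349*I*√3489679/3489679 - 3103565/313 = -3103565/313 - 2853349*I*√3489679/3489679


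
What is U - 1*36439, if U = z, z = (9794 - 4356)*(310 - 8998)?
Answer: -47281783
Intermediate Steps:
z = -47245344 (z = 5438*(-8688) = -47245344)
U = -47245344
U - 1*36439 = -47245344 - 1*36439 = -47245344 - 36439 = -47281783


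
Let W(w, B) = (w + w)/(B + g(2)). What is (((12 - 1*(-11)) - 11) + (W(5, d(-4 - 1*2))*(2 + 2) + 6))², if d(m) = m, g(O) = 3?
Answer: 196/9 ≈ 21.778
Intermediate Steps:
W(w, B) = 2*w/(3 + B) (W(w, B) = (w + w)/(B + 3) = (2*w)/(3 + B) = 2*w/(3 + B))
(((12 - 1*(-11)) - 11) + (W(5, d(-4 - 1*2))*(2 + 2) + 6))² = (((12 - 1*(-11)) - 11) + ((2*5/(3 + (-4 - 1*2)))*(2 + 2) + 6))² = (((12 + 11) - 11) + ((2*5/(3 + (-4 - 2)))*4 + 6))² = ((23 - 11) + ((2*5/(3 - 6))*4 + 6))² = (12 + ((2*5/(-3))*4 + 6))² = (12 + ((2*5*(-⅓))*4 + 6))² = (12 + (-10/3*4 + 6))² = (12 + (-40/3 + 6))² = (12 - 22/3)² = (14/3)² = 196/9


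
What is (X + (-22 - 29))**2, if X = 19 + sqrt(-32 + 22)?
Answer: (-32 + I*sqrt(10))**2 ≈ 1014.0 - 202.39*I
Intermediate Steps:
X = 19 + I*sqrt(10) (X = 19 + sqrt(-10) = 19 + I*sqrt(10) ≈ 19.0 + 3.1623*I)
(X + (-22 - 29))**2 = ((19 + I*sqrt(10)) + (-22 - 29))**2 = ((19 + I*sqrt(10)) - 51)**2 = (-32 + I*sqrt(10))**2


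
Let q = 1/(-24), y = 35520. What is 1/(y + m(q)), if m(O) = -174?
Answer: 1/35346 ≈ 2.8292e-5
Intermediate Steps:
q = -1/24 ≈ -0.041667
1/(y + m(q)) = 1/(35520 - 174) = 1/35346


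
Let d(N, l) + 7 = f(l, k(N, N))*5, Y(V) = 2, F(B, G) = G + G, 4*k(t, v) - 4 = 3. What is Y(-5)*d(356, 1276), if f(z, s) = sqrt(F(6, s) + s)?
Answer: -14 + 5*sqrt(21) ≈ 8.9129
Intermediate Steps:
k(t, v) = 7/4 (k(t, v) = 1 + (1/4)*3 = 1 + 3/4 = 7/4)
F(B, G) = 2*G
f(z, s) = sqrt(3)*sqrt(s) (f(z, s) = sqrt(2*s + s) = sqrt(3*s) = sqrt(3)*sqrt(s))
d(N, l) = -7 + 5*sqrt(21)/2 (d(N, l) = -7 + (sqrt(3)*sqrt(7/4))*5 = -7 + (sqrt(3)*(sqrt(7)/2))*5 = -7 + (sqrt(21)/2)*5 = -7 + 5*sqrt(21)/2)
Y(-5)*d(356, 1276) = 2*(-7 + 5*sqrt(21)/2) = -14 + 5*sqrt(21)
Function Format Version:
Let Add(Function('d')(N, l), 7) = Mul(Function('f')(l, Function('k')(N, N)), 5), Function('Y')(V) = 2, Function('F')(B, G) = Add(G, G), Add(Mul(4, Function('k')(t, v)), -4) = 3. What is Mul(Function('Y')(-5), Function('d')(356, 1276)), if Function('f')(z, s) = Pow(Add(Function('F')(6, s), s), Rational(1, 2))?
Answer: Add(-14, Mul(5, Pow(21, Rational(1, 2)))) ≈ 8.9129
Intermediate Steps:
Function('k')(t, v) = Rational(7, 4) (Function('k')(t, v) = Add(1, Mul(Rational(1, 4), 3)) = Add(1, Rational(3, 4)) = Rational(7, 4))
Function('F')(B, G) = Mul(2, G)
Function('f')(z, s) = Mul(Pow(3, Rational(1, 2)), Pow(s, Rational(1, 2))) (Function('f')(z, s) = Pow(Add(Mul(2, s), s), Rational(1, 2)) = Pow(Mul(3, s), Rational(1, 2)) = Mul(Pow(3, Rational(1, 2)), Pow(s, Rational(1, 2))))
Function('d')(N, l) = Add(-7, Mul(Rational(5, 2), Pow(21, Rational(1, 2)))) (Function('d')(N, l) = Add(-7, Mul(Mul(Pow(3, Rational(1, 2)), Pow(Rational(7, 4), Rational(1, 2))), 5)) = Add(-7, Mul(Mul(Pow(3, Rational(1, 2)), Mul(Rational(1, 2), Pow(7, Rational(1, 2)))), 5)) = Add(-7, Mul(Mul(Rational(1, 2), Pow(21, Rational(1, 2))), 5)) = Add(-7, Mul(Rational(5, 2), Pow(21, Rational(1, 2)))))
Mul(Function('Y')(-5), Function('d')(356, 1276)) = Mul(2, Add(-7, Mul(Rational(5, 2), Pow(21, Rational(1, 2))))) = Add(-14, Mul(5, Pow(21, Rational(1, 2))))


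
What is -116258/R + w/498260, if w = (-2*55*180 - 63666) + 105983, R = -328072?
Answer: 4082119269/10216572170 ≈ 0.39956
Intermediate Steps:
w = 22517 (w = (-110*180 - 63666) + 105983 = (-19800 - 63666) + 105983 = -83466 + 105983 = 22517)
-116258/R + w/498260 = -116258/(-328072) + 22517/498260 = -116258*(-1/328072) + 22517*(1/498260) = 58129/164036 + 22517/498260 = 4082119269/10216572170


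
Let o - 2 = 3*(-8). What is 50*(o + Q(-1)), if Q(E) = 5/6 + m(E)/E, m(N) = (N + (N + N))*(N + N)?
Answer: -4075/3 ≈ -1358.3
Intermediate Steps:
o = -22 (o = 2 + 3*(-8) = 2 - 24 = -22)
m(N) = 6*N**2 (m(N) = (N + 2*N)*(2*N) = (3*N)*(2*N) = 6*N**2)
Q(E) = 5/6 + 6*E (Q(E) = 5/6 + (6*E**2)/E = 5*(1/6) + 6*E = 5/6 + 6*E)
50*(o + Q(-1)) = 50*(-22 + (5/6 + 6*(-1))) = 50*(-22 + (5/6 - 6)) = 50*(-22 - 31/6) = 50*(-163/6) = -4075/3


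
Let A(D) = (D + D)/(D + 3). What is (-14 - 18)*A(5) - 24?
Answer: -64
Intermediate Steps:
A(D) = 2*D/(3 + D) (A(D) = (2*D)/(3 + D) = 2*D/(3 + D))
(-14 - 18)*A(5) - 24 = (-14 - 18)*(2*5/(3 + 5)) - 24 = -64*5/8 - 24 = -32*5/4 - 24 = -40 - 24 = -64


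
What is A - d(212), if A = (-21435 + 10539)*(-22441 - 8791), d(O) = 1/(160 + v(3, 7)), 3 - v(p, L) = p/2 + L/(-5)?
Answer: 554355007478/1629 ≈ 3.4030e+8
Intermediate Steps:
v(p, L) = 3 - p/2 + L/5 (v(p, L) = 3 - (p/2 + L/(-5)) = 3 - (p*(½) + L*(-⅕)) = 3 - (p/2 - L/5) = 3 + (-p/2 + L/5) = 3 - p/2 + L/5)
d(O) = 10/1629 (d(O) = 1/(160 + (3 - ½*3 + (⅕)*7)) = 1/(160 + (3 - 3/2 + 7/5)) = 1/(160 + 29/10) = 1/(1629/10) = 10/1629)
A = 340303872 (A = -10896*(-31232) = 340303872)
A - d(212) = 340303872 - 1*10/1629 = 340303872 - 10/1629 = 554355007478/1629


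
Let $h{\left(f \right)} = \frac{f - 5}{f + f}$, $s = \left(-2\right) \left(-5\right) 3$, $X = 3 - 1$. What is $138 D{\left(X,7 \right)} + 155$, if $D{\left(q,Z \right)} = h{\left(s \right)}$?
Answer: $\frac{425}{2} \approx 212.5$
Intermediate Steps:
$X = 2$ ($X = 3 - 1 = 2$)
$s = 30$ ($s = 10 \cdot 3 = 30$)
$h{\left(f \right)} = \frac{-5 + f}{2 f}$
$D{\left(q,Z \right)} = \frac{5}{12}$ ($D{\left(q,Z \right)} = \frac{-5 + 30}{2 \cdot 30} = \frac{1}{2} \cdot \frac{1}{30} \cdot 25 = \frac{5}{12}$)
$138 D{\left(X,7 \right)} + 155 = 138 \cdot \frac{5}{12} + 155 = \frac{115}{2} + 155 = \frac{425}{2}$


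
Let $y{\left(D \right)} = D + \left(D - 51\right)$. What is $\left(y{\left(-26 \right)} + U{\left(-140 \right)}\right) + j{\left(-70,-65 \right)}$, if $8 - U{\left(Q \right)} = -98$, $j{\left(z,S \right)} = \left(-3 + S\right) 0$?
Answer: $3$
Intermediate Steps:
$j{\left(z,S \right)} = 0$
$y{\left(D \right)} = -51 + 2 D$ ($y{\left(D \right)} = D + \left(-51 + D\right) = -51 + 2 D$)
$U{\left(Q \right)} = 106$ ($U{\left(Q \right)} = 8 - -98 = 8 + 98 = 106$)
$\left(y{\left(-26 \right)} + U{\left(-140 \right)}\right) + j{\left(-70,-65 \right)} = \left(\left(-51 + 2 \left(-26\right)\right) + 106\right) + 0 = \left(\left(-51 - 52\right) + 106\right) + 0 = \left(-103 + 106\right) + 0 = 3 + 0 = 3$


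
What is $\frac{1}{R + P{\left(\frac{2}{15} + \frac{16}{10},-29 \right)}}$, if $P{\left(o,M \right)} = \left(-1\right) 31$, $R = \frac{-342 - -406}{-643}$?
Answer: $- \frac{643}{19997} \approx -0.032155$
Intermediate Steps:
$R = - \frac{64}{643}$ ($R = \left(-342 + 406\right) \left(- \frac{1}{643}\right) = 64 \left(- \frac{1}{643}\right) = - \frac{64}{643} \approx -0.099533$)
$P{\left(o,M \right)} = -31$
$\frac{1}{R + P{\left(\frac{2}{15} + \frac{16}{10},-29 \right)}} = \frac{1}{- \frac{64}{643} - 31} = \frac{1}{- \frac{19997}{643}} = - \frac{643}{19997}$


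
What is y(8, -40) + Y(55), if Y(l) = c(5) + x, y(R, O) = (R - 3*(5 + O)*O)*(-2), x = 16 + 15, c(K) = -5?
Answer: 8410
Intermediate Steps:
x = 31
y(R, O) = -2*R + 6*O*(5 + O) (y(R, O) = (R - 3*O*(5 + O))*(-2) = -2*R + 6*O*(5 + O))
Y(l) = 26 (Y(l) = -5 + 31 = 26)
y(8, -40) + Y(55) = (-2*8 + 6*(-40)**2 + 30*(-40)) + 26 = (-16 + 6*1600 - 1200) + 26 = (-16 + 9600 - 1200) + 26 = 8384 + 26 = 8410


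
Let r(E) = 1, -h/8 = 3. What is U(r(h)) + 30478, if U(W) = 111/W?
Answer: 30589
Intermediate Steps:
h = -24 (h = -8*3 = -24)
U(r(h)) + 30478 = 111/1 + 30478 = 111*1 + 30478 = 111 + 30478 = 30589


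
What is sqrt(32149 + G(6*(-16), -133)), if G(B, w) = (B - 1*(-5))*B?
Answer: sqrt(40885) ≈ 202.20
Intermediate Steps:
G(B, w) = B*(5 + B) (G(B, w) = (B + 5)*B = (5 + B)*B = B*(5 + B))
sqrt(32149 + G(6*(-16), -133)) = sqrt(32149 + (6*(-16))*(5 + 6*(-16))) = sqrt(32149 - 96*(5 - 96)) = sqrt(32149 - 96*(-91)) = sqrt(32149 + 8736) = sqrt(40885)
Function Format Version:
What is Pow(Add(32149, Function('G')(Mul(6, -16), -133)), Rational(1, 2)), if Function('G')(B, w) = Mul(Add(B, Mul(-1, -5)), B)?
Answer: Pow(40885, Rational(1, 2)) ≈ 202.20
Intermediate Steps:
Function('G')(B, w) = Mul(B, Add(5, B)) (Function('G')(B, w) = Mul(Add(B, 5), B) = Mul(Add(5, B), B) = Mul(B, Add(5, B)))
Pow(Add(32149, Function('G')(Mul(6, -16), -133)), Rational(1, 2)) = Pow(Add(32149, Mul(Mul(6, -16), Add(5, Mul(6, -16)))), Rational(1, 2)) = Pow(Add(32149, Mul(-96, Add(5, -96))), Rational(1, 2)) = Pow(Add(32149, Mul(-96, -91)), Rational(1, 2)) = Pow(Add(32149, 8736), Rational(1, 2)) = Pow(40885, Rational(1, 2))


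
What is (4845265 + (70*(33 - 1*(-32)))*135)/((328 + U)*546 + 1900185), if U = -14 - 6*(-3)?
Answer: 5459515/2081457 ≈ 2.6229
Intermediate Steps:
U = 4 (U = -14 + 18 = 4)
(4845265 + (70*(33 - 1*(-32)))*135)/((328 + U)*546 + 1900185) = (4845265 + (70*(33 - 1*(-32)))*135)/((328 + 4)*546 + 1900185) = (4845265 + (70*(33 + 32))*135)/(332*546 + 1900185) = (4845265 + (70*65)*135)/(181272 + 1900185) = (4845265 + 4550*135)/2081457 = (4845265 + 614250)*(1/2081457) = 5459515*(1/2081457) = 5459515/2081457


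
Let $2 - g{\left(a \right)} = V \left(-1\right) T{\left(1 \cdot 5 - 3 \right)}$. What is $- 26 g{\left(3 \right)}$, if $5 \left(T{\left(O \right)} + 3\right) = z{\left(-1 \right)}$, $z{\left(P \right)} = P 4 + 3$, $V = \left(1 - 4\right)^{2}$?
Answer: $\frac{3484}{5} \approx 696.8$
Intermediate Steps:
$V = 9$ ($V = \left(-3\right)^{2} = 9$)
$z{\left(P \right)} = 3 + 4 P$ ($z{\left(P \right)} = 4 P + 3 = 3 + 4 P$)
$T{\left(O \right)} = - \frac{16}{5}$ ($T{\left(O \right)} = -3 + \frac{3 + 4 \left(-1\right)}{5} = -3 + \frac{3 - 4}{5} = -3 + \frac{1}{5} \left(-1\right) = -3 - \frac{1}{5} = - \frac{16}{5}$)
$g{\left(a \right)} = - \frac{134}{5}$ ($g{\left(a \right)} = 2 - 9 \left(-1\right) \left(- \frac{16}{5}\right) = 2 - \left(-9\right) \left(- \frac{16}{5}\right) = 2 - \frac{144}{5} = - \frac{134}{5}$)
$- 26 g{\left(3 \right)} = \left(-26\right) \left(- \frac{134}{5}\right) = \frac{3484}{5}$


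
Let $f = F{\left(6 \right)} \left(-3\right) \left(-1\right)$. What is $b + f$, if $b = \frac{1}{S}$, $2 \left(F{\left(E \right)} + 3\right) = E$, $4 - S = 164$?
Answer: $- \frac{1}{160} \approx -0.00625$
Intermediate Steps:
$S = -160$ ($S = 4 - 164 = -160$)
$F{\left(E \right)} = -3 + \frac{E}{2}$
$f = 0$ ($f = \left(-3 + \frac{1}{2} \cdot 6\right) \left(-3\right) \left(-1\right) = \left(-3 + 3\right) \left(-3\right) \left(-1\right) = 0 \left(-3\right) \left(-1\right) = 0 \left(-1\right) = 0$)
$b = - \frac{1}{160}$ ($b = \frac{1}{-160} = - \frac{1}{160} \approx -0.00625$)
$b + f = - \frac{1}{160} + 0 = - \frac{1}{160}$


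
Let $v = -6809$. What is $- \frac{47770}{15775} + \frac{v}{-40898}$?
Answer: $- \frac{33568827}{11730290} \approx -2.8617$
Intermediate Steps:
$- \frac{47770}{15775} + \frac{v}{-40898} = - \frac{47770}{15775} - \frac{6809}{-40898} = \left(-47770\right) \frac{1}{15775} - - \frac{619}{3718} = - \frac{9554}{3155} + \frac{619}{3718} = - \frac{33568827}{11730290}$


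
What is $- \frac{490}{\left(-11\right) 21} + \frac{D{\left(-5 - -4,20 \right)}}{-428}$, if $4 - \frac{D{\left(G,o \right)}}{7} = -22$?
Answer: $\frac{11977}{7062} \approx 1.696$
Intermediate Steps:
$D{\left(G,o \right)} = 182$ ($D{\left(G,o \right)} = 28 - -154 = 28 + 154 = 182$)
$- \frac{490}{\left(-11\right) 21} + \frac{D{\left(-5 - -4,20 \right)}}{-428} = - \frac{490}{\left(-11\right) 21} + \frac{182}{-428} = - \frac{490}{-231} + 182 \left(- \frac{1}{428}\right) = \left(-490\right) \left(- \frac{1}{231}\right) - \frac{91}{214} = \frac{70}{33} - \frac{91}{214} = \frac{11977}{7062}$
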